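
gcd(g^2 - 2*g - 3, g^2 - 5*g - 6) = g + 1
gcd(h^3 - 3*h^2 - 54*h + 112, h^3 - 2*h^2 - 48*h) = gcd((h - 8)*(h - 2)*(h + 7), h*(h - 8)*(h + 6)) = h - 8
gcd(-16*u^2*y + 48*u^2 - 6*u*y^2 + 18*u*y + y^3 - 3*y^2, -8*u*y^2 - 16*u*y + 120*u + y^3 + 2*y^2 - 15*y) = -8*u*y + 24*u + y^2 - 3*y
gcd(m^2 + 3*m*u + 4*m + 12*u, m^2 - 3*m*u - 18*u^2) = m + 3*u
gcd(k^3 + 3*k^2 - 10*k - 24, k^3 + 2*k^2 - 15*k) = k - 3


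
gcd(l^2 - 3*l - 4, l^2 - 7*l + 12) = l - 4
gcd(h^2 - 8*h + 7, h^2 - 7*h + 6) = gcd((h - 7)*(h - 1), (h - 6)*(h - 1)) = h - 1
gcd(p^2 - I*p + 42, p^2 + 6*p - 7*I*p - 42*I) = p - 7*I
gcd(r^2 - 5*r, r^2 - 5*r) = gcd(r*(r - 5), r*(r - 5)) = r^2 - 5*r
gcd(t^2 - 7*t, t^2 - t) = t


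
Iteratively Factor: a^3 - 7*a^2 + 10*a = (a - 2)*(a^2 - 5*a) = (a - 5)*(a - 2)*(a)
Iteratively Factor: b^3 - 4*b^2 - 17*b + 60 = (b - 5)*(b^2 + b - 12) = (b - 5)*(b - 3)*(b + 4)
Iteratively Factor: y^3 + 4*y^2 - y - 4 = (y + 4)*(y^2 - 1) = (y + 1)*(y + 4)*(y - 1)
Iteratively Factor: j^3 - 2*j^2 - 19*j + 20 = (j + 4)*(j^2 - 6*j + 5) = (j - 5)*(j + 4)*(j - 1)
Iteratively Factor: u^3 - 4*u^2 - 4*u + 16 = (u - 2)*(u^2 - 2*u - 8) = (u - 4)*(u - 2)*(u + 2)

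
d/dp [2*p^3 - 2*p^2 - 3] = 2*p*(3*p - 2)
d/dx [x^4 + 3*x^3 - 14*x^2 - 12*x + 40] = 4*x^3 + 9*x^2 - 28*x - 12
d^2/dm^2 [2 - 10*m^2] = -20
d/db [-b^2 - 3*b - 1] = -2*b - 3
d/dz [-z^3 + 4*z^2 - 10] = z*(8 - 3*z)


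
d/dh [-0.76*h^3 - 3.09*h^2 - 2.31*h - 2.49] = -2.28*h^2 - 6.18*h - 2.31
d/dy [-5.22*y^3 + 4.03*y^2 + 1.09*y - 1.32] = -15.66*y^2 + 8.06*y + 1.09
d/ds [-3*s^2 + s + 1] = 1 - 6*s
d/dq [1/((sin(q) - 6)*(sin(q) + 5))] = (-sin(2*q) + cos(q))/((sin(q) - 6)^2*(sin(q) + 5)^2)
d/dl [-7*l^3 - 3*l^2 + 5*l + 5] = -21*l^2 - 6*l + 5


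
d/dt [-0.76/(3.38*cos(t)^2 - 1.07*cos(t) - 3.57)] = (0.8132 - 5.1376*cos(t))*sin(t)/(-3.38*cos(t)^2 + 1.07*cos(t) + 3.57)^2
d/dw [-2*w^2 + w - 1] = 1 - 4*w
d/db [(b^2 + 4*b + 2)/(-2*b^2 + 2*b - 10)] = (5*b^2 - 6*b - 22)/(2*(b^4 - 2*b^3 + 11*b^2 - 10*b + 25))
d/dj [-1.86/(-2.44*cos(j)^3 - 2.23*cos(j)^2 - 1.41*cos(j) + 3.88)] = (13.6152*cos(j)^2 + 8.2956*cos(j) + 2.6226)*sin(j)/(2.44*cos(j)^3 + 2.23*cos(j)^2 + 1.41*cos(j) - 3.88)^2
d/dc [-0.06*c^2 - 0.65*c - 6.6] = -0.12*c - 0.65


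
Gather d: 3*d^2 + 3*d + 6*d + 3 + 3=3*d^2 + 9*d + 6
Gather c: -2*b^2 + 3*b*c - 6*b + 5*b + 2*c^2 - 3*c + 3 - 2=-2*b^2 - b + 2*c^2 + c*(3*b - 3) + 1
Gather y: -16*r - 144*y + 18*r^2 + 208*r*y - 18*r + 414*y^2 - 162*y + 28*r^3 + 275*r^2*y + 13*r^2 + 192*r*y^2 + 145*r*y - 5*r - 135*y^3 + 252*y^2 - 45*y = 28*r^3 + 31*r^2 - 39*r - 135*y^3 + y^2*(192*r + 666) + y*(275*r^2 + 353*r - 351)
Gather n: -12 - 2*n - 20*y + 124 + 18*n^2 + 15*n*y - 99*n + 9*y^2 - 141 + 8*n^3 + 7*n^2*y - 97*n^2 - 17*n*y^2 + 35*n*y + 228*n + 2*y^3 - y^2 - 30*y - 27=8*n^3 + n^2*(7*y - 79) + n*(-17*y^2 + 50*y + 127) + 2*y^3 + 8*y^2 - 50*y - 56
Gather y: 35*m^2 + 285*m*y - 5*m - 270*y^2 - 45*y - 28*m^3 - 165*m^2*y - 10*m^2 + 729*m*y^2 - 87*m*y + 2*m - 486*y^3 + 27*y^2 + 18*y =-28*m^3 + 25*m^2 - 3*m - 486*y^3 + y^2*(729*m - 243) + y*(-165*m^2 + 198*m - 27)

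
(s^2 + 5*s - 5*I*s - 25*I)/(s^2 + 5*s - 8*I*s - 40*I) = (s - 5*I)/(s - 8*I)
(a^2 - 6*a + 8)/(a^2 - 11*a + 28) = (a - 2)/(a - 7)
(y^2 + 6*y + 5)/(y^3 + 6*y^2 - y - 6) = (y + 5)/(y^2 + 5*y - 6)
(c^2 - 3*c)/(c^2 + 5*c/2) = 2*(c - 3)/(2*c + 5)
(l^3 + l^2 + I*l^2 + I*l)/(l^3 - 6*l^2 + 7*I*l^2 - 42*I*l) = (l^2 + l*(1 + I) + I)/(l^2 + l*(-6 + 7*I) - 42*I)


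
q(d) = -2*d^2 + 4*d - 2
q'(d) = 4 - 4*d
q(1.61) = -0.74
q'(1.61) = -2.44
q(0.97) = -0.00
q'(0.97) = 0.12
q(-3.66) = -43.43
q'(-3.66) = 18.64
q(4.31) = -21.91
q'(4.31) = -13.24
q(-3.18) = -34.94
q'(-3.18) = 16.72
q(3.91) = -16.94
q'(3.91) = -11.64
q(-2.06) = -18.73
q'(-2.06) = 12.24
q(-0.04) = -2.16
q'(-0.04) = 4.16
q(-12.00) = -338.00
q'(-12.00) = 52.00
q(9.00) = -128.00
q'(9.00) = -32.00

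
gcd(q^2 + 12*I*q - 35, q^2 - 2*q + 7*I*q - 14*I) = q + 7*I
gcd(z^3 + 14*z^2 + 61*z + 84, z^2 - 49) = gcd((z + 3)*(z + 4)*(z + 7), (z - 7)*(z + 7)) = z + 7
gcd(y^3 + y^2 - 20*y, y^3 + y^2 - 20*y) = y^3 + y^2 - 20*y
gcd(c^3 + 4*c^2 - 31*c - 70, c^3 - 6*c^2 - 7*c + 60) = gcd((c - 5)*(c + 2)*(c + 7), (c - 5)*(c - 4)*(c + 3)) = c - 5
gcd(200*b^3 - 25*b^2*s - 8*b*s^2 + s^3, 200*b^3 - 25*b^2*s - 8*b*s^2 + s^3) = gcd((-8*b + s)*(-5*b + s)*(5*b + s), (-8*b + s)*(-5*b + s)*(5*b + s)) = 200*b^3 - 25*b^2*s - 8*b*s^2 + s^3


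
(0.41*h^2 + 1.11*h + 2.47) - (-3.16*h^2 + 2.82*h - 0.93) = 3.57*h^2 - 1.71*h + 3.4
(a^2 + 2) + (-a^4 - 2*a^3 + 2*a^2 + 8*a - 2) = -a^4 - 2*a^3 + 3*a^2 + 8*a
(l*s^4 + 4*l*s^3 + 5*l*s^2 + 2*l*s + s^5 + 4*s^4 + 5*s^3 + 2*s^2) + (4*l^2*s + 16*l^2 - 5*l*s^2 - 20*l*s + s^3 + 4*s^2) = 4*l^2*s + 16*l^2 + l*s^4 + 4*l*s^3 - 18*l*s + s^5 + 4*s^4 + 6*s^3 + 6*s^2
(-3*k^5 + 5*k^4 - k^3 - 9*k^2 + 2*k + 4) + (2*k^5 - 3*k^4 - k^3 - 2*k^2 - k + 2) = -k^5 + 2*k^4 - 2*k^3 - 11*k^2 + k + 6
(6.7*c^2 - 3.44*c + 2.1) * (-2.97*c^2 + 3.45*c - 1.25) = -19.899*c^4 + 33.3318*c^3 - 26.48*c^2 + 11.545*c - 2.625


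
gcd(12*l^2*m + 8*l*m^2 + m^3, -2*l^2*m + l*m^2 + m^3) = 2*l*m + m^2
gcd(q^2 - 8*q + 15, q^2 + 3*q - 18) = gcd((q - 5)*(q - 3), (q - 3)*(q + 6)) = q - 3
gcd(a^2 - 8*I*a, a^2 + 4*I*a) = a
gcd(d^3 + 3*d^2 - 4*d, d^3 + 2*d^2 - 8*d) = d^2 + 4*d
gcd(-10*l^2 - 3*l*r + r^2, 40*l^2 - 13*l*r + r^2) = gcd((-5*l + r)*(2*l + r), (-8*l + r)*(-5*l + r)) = -5*l + r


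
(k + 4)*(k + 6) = k^2 + 10*k + 24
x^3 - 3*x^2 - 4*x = x*(x - 4)*(x + 1)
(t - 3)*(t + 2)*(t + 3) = t^3 + 2*t^2 - 9*t - 18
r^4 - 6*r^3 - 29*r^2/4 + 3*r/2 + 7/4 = (r - 7)*(r - 1/2)*(r + 1/2)*(r + 1)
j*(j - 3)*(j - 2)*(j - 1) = j^4 - 6*j^3 + 11*j^2 - 6*j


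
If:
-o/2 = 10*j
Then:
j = -o/20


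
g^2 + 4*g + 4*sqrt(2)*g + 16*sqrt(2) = (g + 4)*(g + 4*sqrt(2))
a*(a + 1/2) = a^2 + a/2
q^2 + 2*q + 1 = (q + 1)^2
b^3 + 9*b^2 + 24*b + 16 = (b + 1)*(b + 4)^2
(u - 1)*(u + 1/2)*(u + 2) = u^3 + 3*u^2/2 - 3*u/2 - 1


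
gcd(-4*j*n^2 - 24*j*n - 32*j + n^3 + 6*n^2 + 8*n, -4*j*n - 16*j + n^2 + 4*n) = 4*j*n + 16*j - n^2 - 4*n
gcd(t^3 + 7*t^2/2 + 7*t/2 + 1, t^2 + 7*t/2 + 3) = t + 2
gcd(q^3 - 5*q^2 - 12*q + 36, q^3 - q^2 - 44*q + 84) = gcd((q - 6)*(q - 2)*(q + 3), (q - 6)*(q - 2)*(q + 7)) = q^2 - 8*q + 12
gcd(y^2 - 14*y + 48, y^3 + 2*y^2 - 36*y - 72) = y - 6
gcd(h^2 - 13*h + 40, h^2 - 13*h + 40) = h^2 - 13*h + 40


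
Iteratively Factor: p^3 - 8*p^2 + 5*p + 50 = (p + 2)*(p^2 - 10*p + 25) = (p - 5)*(p + 2)*(p - 5)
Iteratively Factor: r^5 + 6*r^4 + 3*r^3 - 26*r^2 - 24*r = (r + 3)*(r^4 + 3*r^3 - 6*r^2 - 8*r) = (r + 3)*(r + 4)*(r^3 - r^2 - 2*r) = (r - 2)*(r + 3)*(r + 4)*(r^2 + r) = r*(r - 2)*(r + 3)*(r + 4)*(r + 1)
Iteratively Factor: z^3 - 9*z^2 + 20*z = (z - 5)*(z^2 - 4*z) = (z - 5)*(z - 4)*(z)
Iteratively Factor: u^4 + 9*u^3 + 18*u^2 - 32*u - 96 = (u + 3)*(u^3 + 6*u^2 - 32) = (u + 3)*(u + 4)*(u^2 + 2*u - 8) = (u + 3)*(u + 4)^2*(u - 2)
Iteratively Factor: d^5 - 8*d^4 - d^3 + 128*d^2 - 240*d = (d - 5)*(d^4 - 3*d^3 - 16*d^2 + 48*d) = d*(d - 5)*(d^3 - 3*d^2 - 16*d + 48) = d*(d - 5)*(d - 4)*(d^2 + d - 12) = d*(d - 5)*(d - 4)*(d + 4)*(d - 3)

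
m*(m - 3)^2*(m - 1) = m^4 - 7*m^3 + 15*m^2 - 9*m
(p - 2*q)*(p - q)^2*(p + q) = p^4 - 3*p^3*q + p^2*q^2 + 3*p*q^3 - 2*q^4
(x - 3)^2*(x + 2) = x^3 - 4*x^2 - 3*x + 18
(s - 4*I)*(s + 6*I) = s^2 + 2*I*s + 24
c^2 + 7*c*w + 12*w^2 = (c + 3*w)*(c + 4*w)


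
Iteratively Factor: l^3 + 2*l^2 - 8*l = (l)*(l^2 + 2*l - 8) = l*(l - 2)*(l + 4)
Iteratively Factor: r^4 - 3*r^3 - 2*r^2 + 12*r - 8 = (r + 2)*(r^3 - 5*r^2 + 8*r - 4) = (r - 2)*(r + 2)*(r^2 - 3*r + 2) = (r - 2)^2*(r + 2)*(r - 1)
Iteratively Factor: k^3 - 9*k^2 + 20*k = (k - 5)*(k^2 - 4*k) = (k - 5)*(k - 4)*(k)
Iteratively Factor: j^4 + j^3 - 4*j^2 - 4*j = (j)*(j^3 + j^2 - 4*j - 4) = j*(j + 1)*(j^2 - 4) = j*(j - 2)*(j + 1)*(j + 2)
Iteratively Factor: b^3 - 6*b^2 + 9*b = (b)*(b^2 - 6*b + 9) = b*(b - 3)*(b - 3)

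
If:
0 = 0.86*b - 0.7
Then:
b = 0.81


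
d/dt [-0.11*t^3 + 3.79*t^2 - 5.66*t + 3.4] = -0.33*t^2 + 7.58*t - 5.66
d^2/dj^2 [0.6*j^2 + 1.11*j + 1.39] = 1.20000000000000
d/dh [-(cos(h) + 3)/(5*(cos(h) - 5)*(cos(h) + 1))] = (sin(h)^2 - 6*cos(h) + 6)*sin(h)/(5*(cos(h) - 5)^2*(cos(h) + 1)^2)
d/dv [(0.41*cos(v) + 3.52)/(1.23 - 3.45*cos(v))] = -12.6483*sin(v)/(3.45*cos(v) - 1.23)^2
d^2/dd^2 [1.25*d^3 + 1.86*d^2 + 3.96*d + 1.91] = 7.5*d + 3.72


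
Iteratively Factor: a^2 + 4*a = (a + 4)*(a)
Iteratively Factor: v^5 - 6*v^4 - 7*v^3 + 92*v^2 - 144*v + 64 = (v - 4)*(v^4 - 2*v^3 - 15*v^2 + 32*v - 16) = (v - 4)*(v + 4)*(v^3 - 6*v^2 + 9*v - 4) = (v - 4)*(v - 1)*(v + 4)*(v^2 - 5*v + 4) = (v - 4)*(v - 1)^2*(v + 4)*(v - 4)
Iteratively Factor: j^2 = (j)*(j)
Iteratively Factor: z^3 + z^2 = (z)*(z^2 + z) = z^2*(z + 1)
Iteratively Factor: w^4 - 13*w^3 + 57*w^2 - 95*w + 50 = (w - 2)*(w^3 - 11*w^2 + 35*w - 25) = (w - 5)*(w - 2)*(w^2 - 6*w + 5) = (w - 5)^2*(w - 2)*(w - 1)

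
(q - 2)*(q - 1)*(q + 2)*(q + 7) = q^4 + 6*q^3 - 11*q^2 - 24*q + 28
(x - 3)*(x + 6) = x^2 + 3*x - 18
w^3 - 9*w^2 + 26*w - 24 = (w - 4)*(w - 3)*(w - 2)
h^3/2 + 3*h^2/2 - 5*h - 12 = (h/2 + 1)*(h - 3)*(h + 4)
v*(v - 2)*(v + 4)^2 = v^4 + 6*v^3 - 32*v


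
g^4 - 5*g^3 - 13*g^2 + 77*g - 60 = (g - 5)*(g - 3)*(g - 1)*(g + 4)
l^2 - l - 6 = (l - 3)*(l + 2)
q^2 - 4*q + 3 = (q - 3)*(q - 1)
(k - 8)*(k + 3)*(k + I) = k^3 - 5*k^2 + I*k^2 - 24*k - 5*I*k - 24*I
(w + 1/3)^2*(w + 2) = w^3 + 8*w^2/3 + 13*w/9 + 2/9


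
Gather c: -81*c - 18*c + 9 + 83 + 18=110 - 99*c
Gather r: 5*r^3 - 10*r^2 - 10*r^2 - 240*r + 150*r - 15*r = 5*r^3 - 20*r^2 - 105*r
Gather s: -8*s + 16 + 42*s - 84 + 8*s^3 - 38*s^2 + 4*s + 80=8*s^3 - 38*s^2 + 38*s + 12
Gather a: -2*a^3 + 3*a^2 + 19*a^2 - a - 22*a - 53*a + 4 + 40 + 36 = -2*a^3 + 22*a^2 - 76*a + 80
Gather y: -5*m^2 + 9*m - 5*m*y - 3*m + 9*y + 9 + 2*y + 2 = -5*m^2 + 6*m + y*(11 - 5*m) + 11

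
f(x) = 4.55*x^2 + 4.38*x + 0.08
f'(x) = 9.1*x + 4.38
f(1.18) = 11.58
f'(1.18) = 15.12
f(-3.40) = 37.79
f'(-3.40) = -26.56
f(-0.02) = -0.01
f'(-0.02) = 4.20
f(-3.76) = 47.94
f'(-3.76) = -29.84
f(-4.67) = 78.86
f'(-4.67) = -38.12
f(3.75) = 80.49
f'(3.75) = 38.50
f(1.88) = 24.40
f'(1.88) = 21.49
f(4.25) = 100.88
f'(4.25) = 43.06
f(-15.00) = 958.13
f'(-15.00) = -132.12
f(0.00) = 0.08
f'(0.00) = 4.38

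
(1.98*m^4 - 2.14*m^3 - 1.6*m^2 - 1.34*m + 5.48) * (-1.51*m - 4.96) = -2.9898*m^5 - 6.5894*m^4 + 13.0304*m^3 + 9.9594*m^2 - 1.6284*m - 27.1808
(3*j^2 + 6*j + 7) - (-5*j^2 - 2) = 8*j^2 + 6*j + 9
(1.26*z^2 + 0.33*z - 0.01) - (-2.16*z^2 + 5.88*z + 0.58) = 3.42*z^2 - 5.55*z - 0.59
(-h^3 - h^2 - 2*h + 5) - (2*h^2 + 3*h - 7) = -h^3 - 3*h^2 - 5*h + 12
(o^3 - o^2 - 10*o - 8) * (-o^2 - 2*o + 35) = -o^5 - o^4 + 47*o^3 - 7*o^2 - 334*o - 280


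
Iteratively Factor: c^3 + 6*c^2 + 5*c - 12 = (c - 1)*(c^2 + 7*c + 12) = (c - 1)*(c + 4)*(c + 3)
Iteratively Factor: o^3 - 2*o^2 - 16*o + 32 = (o - 4)*(o^2 + 2*o - 8) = (o - 4)*(o + 4)*(o - 2)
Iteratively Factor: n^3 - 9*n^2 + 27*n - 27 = (n - 3)*(n^2 - 6*n + 9) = (n - 3)^2*(n - 3)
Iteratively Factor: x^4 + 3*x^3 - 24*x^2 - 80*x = (x)*(x^3 + 3*x^2 - 24*x - 80) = x*(x + 4)*(x^2 - x - 20) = x*(x + 4)^2*(x - 5)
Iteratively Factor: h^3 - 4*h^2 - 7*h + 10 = (h + 2)*(h^2 - 6*h + 5) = (h - 1)*(h + 2)*(h - 5)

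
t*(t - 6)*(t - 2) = t^3 - 8*t^2 + 12*t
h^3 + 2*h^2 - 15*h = h*(h - 3)*(h + 5)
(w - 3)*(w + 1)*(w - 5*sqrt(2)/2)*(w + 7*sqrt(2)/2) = w^4 - 2*w^3 + sqrt(2)*w^3 - 41*w^2/2 - 2*sqrt(2)*w^2 - 3*sqrt(2)*w + 35*w + 105/2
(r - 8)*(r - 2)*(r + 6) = r^3 - 4*r^2 - 44*r + 96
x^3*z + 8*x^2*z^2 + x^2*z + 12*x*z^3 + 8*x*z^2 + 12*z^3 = (x + 2*z)*(x + 6*z)*(x*z + z)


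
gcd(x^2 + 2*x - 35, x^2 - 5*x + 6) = 1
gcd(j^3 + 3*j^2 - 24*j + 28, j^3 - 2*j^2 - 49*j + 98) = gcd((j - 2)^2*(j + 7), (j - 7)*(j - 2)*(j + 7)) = j^2 + 5*j - 14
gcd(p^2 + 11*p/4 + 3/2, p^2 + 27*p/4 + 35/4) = 1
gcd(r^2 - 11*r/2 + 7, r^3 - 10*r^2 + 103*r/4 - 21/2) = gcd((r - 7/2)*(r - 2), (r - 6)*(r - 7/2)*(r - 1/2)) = r - 7/2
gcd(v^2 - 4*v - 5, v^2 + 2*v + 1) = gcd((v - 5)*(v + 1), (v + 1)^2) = v + 1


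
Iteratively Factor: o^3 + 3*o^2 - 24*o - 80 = (o + 4)*(o^2 - o - 20) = (o - 5)*(o + 4)*(o + 4)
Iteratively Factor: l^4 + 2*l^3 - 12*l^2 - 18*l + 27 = (l + 3)*(l^3 - l^2 - 9*l + 9) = (l - 3)*(l + 3)*(l^2 + 2*l - 3) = (l - 3)*(l - 1)*(l + 3)*(l + 3)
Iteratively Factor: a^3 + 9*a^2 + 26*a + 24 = (a + 2)*(a^2 + 7*a + 12) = (a + 2)*(a + 3)*(a + 4)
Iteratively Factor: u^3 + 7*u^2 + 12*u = (u)*(u^2 + 7*u + 12) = u*(u + 3)*(u + 4)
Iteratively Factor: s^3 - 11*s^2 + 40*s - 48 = (s - 4)*(s^2 - 7*s + 12) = (s - 4)^2*(s - 3)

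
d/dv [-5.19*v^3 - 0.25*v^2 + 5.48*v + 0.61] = -15.57*v^2 - 0.5*v + 5.48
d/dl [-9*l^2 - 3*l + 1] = -18*l - 3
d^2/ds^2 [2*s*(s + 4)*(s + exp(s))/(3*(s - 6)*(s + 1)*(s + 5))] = 2*(s^8*exp(s) + 2*s^7*exp(s) - 76*s^6*exp(s) + 8*s^6 - 284*s^5*exp(s) + 186*s^5 + 1343*s^4*exp(s) + 1104*s^4 + 8534*s^3*exp(s) + 3602*s^3 + 15360*s^2*exp(s) + 5580*s^2 + 14640*s*exp(s) + 5400*s + 1560*exp(s) + 7200)/(3*(s^9 - 93*s^7 - 90*s^6 + 2883*s^5 + 5580*s^4 - 27091*s^3 - 86490*s^2 - 83700*s - 27000))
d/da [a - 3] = 1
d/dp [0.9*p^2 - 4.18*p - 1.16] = 1.8*p - 4.18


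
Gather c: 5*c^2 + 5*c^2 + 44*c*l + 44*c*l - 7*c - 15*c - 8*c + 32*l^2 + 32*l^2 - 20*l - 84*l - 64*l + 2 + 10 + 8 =10*c^2 + c*(88*l - 30) + 64*l^2 - 168*l + 20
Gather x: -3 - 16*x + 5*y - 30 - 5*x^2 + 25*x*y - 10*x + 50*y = -5*x^2 + x*(25*y - 26) + 55*y - 33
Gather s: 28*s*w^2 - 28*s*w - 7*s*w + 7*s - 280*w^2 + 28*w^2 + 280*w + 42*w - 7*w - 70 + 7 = s*(28*w^2 - 35*w + 7) - 252*w^2 + 315*w - 63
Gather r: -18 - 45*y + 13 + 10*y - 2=-35*y - 7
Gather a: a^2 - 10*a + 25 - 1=a^2 - 10*a + 24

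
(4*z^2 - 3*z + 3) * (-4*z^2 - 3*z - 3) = -16*z^4 - 15*z^2 - 9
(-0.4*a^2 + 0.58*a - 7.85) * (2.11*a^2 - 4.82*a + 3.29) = -0.844*a^4 + 3.1518*a^3 - 20.6751*a^2 + 39.7452*a - 25.8265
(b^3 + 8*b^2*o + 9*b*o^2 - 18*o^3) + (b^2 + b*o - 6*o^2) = b^3 + 8*b^2*o + b^2 + 9*b*o^2 + b*o - 18*o^3 - 6*o^2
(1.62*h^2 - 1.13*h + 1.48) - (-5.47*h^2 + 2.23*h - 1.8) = 7.09*h^2 - 3.36*h + 3.28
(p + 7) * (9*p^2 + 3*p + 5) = 9*p^3 + 66*p^2 + 26*p + 35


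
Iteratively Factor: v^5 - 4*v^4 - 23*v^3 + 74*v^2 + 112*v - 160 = (v + 2)*(v^4 - 6*v^3 - 11*v^2 + 96*v - 80) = (v + 2)*(v + 4)*(v^3 - 10*v^2 + 29*v - 20) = (v - 5)*(v + 2)*(v + 4)*(v^2 - 5*v + 4) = (v - 5)*(v - 1)*(v + 2)*(v + 4)*(v - 4)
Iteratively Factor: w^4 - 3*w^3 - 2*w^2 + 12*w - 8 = (w + 2)*(w^3 - 5*w^2 + 8*w - 4) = (w - 2)*(w + 2)*(w^2 - 3*w + 2) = (w - 2)*(w - 1)*(w + 2)*(w - 2)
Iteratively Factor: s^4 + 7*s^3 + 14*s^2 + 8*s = (s + 1)*(s^3 + 6*s^2 + 8*s) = s*(s + 1)*(s^2 + 6*s + 8) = s*(s + 1)*(s + 2)*(s + 4)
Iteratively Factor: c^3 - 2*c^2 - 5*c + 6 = (c + 2)*(c^2 - 4*c + 3) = (c - 3)*(c + 2)*(c - 1)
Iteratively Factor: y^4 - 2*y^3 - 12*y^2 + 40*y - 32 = (y - 2)*(y^3 - 12*y + 16) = (y - 2)^2*(y^2 + 2*y - 8) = (y - 2)^2*(y + 4)*(y - 2)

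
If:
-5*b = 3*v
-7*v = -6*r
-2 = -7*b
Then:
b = 2/7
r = -5/9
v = -10/21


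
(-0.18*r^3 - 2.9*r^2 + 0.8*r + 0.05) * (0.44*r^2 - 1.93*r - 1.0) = -0.0792*r^5 - 0.9286*r^4 + 6.129*r^3 + 1.378*r^2 - 0.8965*r - 0.05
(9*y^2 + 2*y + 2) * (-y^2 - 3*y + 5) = -9*y^4 - 29*y^3 + 37*y^2 + 4*y + 10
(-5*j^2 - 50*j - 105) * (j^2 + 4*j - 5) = -5*j^4 - 70*j^3 - 280*j^2 - 170*j + 525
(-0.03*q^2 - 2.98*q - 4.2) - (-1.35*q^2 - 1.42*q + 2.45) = 1.32*q^2 - 1.56*q - 6.65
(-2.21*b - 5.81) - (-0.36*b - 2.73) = -1.85*b - 3.08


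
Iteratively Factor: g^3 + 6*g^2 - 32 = (g - 2)*(g^2 + 8*g + 16) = (g - 2)*(g + 4)*(g + 4)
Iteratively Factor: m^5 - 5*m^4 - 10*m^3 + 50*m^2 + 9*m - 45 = (m + 1)*(m^4 - 6*m^3 - 4*m^2 + 54*m - 45) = (m - 5)*(m + 1)*(m^3 - m^2 - 9*m + 9) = (m - 5)*(m - 1)*(m + 1)*(m^2 - 9) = (m - 5)*(m - 1)*(m + 1)*(m + 3)*(m - 3)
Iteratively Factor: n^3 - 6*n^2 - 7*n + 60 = (n - 5)*(n^2 - n - 12) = (n - 5)*(n - 4)*(n + 3)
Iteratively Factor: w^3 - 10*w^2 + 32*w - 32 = (w - 2)*(w^2 - 8*w + 16) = (w - 4)*(w - 2)*(w - 4)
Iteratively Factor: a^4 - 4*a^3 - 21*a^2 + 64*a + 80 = (a + 1)*(a^3 - 5*a^2 - 16*a + 80) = (a + 1)*(a + 4)*(a^2 - 9*a + 20) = (a - 5)*(a + 1)*(a + 4)*(a - 4)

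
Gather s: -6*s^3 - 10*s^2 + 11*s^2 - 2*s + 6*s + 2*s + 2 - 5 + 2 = -6*s^3 + s^2 + 6*s - 1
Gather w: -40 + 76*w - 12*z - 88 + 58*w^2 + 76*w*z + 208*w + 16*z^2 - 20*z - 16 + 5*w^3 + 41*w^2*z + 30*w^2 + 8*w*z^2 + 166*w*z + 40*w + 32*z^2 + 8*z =5*w^3 + w^2*(41*z + 88) + w*(8*z^2 + 242*z + 324) + 48*z^2 - 24*z - 144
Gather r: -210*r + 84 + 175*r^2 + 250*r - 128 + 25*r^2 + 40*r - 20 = 200*r^2 + 80*r - 64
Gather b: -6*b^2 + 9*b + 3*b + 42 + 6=-6*b^2 + 12*b + 48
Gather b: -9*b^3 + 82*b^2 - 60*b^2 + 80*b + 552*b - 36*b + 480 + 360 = -9*b^3 + 22*b^2 + 596*b + 840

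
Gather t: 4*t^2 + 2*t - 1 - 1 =4*t^2 + 2*t - 2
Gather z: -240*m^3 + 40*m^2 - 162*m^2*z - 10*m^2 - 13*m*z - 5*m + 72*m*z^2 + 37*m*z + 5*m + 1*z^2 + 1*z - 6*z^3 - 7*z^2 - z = -240*m^3 + 30*m^2 - 6*z^3 + z^2*(72*m - 6) + z*(-162*m^2 + 24*m)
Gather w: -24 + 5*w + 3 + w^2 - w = w^2 + 4*w - 21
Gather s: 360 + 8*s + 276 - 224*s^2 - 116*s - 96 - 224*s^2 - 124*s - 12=-448*s^2 - 232*s + 528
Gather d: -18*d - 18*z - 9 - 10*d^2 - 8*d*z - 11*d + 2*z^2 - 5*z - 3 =-10*d^2 + d*(-8*z - 29) + 2*z^2 - 23*z - 12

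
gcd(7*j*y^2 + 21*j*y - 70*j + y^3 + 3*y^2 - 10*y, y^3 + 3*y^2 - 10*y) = y^2 + 3*y - 10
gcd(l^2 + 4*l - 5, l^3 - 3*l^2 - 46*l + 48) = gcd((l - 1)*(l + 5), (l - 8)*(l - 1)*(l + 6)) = l - 1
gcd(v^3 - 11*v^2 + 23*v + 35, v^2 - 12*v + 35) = v^2 - 12*v + 35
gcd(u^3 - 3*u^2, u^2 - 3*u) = u^2 - 3*u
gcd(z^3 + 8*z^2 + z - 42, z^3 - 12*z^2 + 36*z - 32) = z - 2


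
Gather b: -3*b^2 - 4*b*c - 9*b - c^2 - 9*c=-3*b^2 + b*(-4*c - 9) - c^2 - 9*c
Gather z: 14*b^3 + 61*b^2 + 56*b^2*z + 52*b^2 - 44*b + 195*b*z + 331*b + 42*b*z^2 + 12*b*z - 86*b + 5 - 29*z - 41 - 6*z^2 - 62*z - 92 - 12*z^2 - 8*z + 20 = 14*b^3 + 113*b^2 + 201*b + z^2*(42*b - 18) + z*(56*b^2 + 207*b - 99) - 108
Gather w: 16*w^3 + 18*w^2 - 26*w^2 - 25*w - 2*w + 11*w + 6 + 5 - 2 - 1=16*w^3 - 8*w^2 - 16*w + 8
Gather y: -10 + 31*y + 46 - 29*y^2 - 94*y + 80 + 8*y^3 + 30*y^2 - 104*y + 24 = 8*y^3 + y^2 - 167*y + 140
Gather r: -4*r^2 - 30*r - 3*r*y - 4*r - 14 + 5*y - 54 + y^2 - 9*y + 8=-4*r^2 + r*(-3*y - 34) + y^2 - 4*y - 60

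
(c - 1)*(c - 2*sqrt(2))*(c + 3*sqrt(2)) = c^3 - c^2 + sqrt(2)*c^2 - 12*c - sqrt(2)*c + 12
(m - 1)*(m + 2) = m^2 + m - 2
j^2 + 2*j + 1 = (j + 1)^2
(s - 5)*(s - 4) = s^2 - 9*s + 20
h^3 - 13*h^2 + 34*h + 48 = (h - 8)*(h - 6)*(h + 1)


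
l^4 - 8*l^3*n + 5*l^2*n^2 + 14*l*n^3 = l*(l - 7*n)*(l - 2*n)*(l + n)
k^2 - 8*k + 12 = (k - 6)*(k - 2)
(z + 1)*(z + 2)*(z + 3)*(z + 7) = z^4 + 13*z^3 + 53*z^2 + 83*z + 42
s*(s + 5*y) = s^2 + 5*s*y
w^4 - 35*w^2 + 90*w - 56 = (w - 4)*(w - 2)*(w - 1)*(w + 7)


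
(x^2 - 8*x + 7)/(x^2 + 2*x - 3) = (x - 7)/(x + 3)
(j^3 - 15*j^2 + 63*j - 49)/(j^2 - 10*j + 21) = (j^2 - 8*j + 7)/(j - 3)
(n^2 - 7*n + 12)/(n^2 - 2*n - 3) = (n - 4)/(n + 1)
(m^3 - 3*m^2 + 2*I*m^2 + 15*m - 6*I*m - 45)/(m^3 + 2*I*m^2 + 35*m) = (m^3 + m^2*(-3 + 2*I) + 3*m*(5 - 2*I) - 45)/(m*(m^2 + 2*I*m + 35))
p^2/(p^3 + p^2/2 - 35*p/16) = 16*p/(16*p^2 + 8*p - 35)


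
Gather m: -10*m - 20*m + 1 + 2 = 3 - 30*m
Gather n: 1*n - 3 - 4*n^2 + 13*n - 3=-4*n^2 + 14*n - 6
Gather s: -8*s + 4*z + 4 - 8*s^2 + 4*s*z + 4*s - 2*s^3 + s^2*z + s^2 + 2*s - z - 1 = -2*s^3 + s^2*(z - 7) + s*(4*z - 2) + 3*z + 3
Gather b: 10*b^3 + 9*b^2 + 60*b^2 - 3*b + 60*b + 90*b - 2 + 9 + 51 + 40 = 10*b^3 + 69*b^2 + 147*b + 98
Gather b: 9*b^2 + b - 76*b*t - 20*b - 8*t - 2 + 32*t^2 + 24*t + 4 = 9*b^2 + b*(-76*t - 19) + 32*t^2 + 16*t + 2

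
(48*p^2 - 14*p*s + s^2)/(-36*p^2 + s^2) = (-8*p + s)/(6*p + s)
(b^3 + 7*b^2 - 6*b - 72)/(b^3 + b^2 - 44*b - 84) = (b^2 + b - 12)/(b^2 - 5*b - 14)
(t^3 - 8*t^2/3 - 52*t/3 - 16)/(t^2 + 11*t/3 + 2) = (3*t^3 - 8*t^2 - 52*t - 48)/(3*t^2 + 11*t + 6)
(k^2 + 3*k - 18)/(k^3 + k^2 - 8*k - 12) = (k + 6)/(k^2 + 4*k + 4)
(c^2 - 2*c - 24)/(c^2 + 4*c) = (c - 6)/c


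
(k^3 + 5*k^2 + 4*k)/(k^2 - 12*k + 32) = k*(k^2 + 5*k + 4)/(k^2 - 12*k + 32)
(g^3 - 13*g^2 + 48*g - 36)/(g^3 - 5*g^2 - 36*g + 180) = (g^2 - 7*g + 6)/(g^2 + g - 30)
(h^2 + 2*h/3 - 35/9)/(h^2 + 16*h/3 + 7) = (h - 5/3)/(h + 3)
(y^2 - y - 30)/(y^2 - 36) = (y + 5)/(y + 6)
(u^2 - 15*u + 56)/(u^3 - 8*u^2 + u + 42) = (u - 8)/(u^2 - u - 6)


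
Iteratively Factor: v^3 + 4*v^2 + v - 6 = (v + 2)*(v^2 + 2*v - 3) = (v + 2)*(v + 3)*(v - 1)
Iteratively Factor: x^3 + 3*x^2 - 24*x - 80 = (x - 5)*(x^2 + 8*x + 16) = (x - 5)*(x + 4)*(x + 4)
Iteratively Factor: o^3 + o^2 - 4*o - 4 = (o + 2)*(o^2 - o - 2) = (o - 2)*(o + 2)*(o + 1)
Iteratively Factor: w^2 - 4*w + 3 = (w - 1)*(w - 3)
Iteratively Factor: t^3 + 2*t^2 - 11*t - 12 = (t + 4)*(t^2 - 2*t - 3) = (t - 3)*(t + 4)*(t + 1)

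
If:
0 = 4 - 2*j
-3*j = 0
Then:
No Solution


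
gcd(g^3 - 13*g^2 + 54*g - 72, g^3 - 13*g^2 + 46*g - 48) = g - 3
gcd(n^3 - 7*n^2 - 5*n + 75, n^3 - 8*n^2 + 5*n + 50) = n^2 - 10*n + 25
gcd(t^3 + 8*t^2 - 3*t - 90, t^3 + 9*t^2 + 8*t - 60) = t^2 + 11*t + 30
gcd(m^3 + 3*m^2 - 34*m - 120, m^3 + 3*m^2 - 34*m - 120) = m^3 + 3*m^2 - 34*m - 120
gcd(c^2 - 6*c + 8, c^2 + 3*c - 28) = c - 4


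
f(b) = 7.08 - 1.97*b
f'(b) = -1.97000000000000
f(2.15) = 2.84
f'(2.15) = -1.97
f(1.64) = 3.85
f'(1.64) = -1.97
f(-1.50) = 10.04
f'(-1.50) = -1.97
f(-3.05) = 13.09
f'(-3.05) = -1.97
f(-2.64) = 12.28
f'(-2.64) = -1.97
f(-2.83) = 12.66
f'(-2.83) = -1.97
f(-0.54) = 8.14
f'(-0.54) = -1.97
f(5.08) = -2.93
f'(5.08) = -1.97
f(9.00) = -10.65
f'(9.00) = -1.97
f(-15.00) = 36.63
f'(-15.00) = -1.97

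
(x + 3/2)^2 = x^2 + 3*x + 9/4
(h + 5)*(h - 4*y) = h^2 - 4*h*y + 5*h - 20*y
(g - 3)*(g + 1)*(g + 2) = g^3 - 7*g - 6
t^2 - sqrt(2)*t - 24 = (t - 4*sqrt(2))*(t + 3*sqrt(2))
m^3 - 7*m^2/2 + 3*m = m*(m - 2)*(m - 3/2)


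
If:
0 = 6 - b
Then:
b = 6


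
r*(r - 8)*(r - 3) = r^3 - 11*r^2 + 24*r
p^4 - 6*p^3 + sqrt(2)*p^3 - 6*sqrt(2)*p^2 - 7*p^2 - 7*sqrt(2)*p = p*(p - 7)*(p + 1)*(p + sqrt(2))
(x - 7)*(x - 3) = x^2 - 10*x + 21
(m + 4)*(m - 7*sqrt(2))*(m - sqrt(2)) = m^3 - 8*sqrt(2)*m^2 + 4*m^2 - 32*sqrt(2)*m + 14*m + 56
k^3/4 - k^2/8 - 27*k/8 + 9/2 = (k/4 + 1)*(k - 3)*(k - 3/2)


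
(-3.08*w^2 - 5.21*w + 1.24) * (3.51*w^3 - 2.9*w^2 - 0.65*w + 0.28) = -10.8108*w^5 - 9.3551*w^4 + 21.4634*w^3 - 1.0719*w^2 - 2.2648*w + 0.3472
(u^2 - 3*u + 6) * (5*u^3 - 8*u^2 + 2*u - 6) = 5*u^5 - 23*u^4 + 56*u^3 - 60*u^2 + 30*u - 36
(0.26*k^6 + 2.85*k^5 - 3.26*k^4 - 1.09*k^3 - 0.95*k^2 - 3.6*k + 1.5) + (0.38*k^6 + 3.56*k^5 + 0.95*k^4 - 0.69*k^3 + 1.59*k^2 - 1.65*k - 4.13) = 0.64*k^6 + 6.41*k^5 - 2.31*k^4 - 1.78*k^3 + 0.64*k^2 - 5.25*k - 2.63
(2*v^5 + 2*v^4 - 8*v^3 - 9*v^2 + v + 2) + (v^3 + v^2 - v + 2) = 2*v^5 + 2*v^4 - 7*v^3 - 8*v^2 + 4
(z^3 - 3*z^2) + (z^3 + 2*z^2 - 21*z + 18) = 2*z^3 - z^2 - 21*z + 18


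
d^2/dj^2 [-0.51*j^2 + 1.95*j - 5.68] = -1.02000000000000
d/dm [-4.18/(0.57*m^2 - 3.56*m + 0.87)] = (4.7652*m - 14.8808)/(0.57*m^2 - 3.56*m + 0.87)^2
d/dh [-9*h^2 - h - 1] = -18*h - 1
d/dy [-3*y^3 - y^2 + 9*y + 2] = -9*y^2 - 2*y + 9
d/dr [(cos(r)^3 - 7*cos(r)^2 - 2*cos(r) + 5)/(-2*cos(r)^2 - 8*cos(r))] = (cos(r)^4 + 8*cos(r)^3 - 26*cos(r)^2 - 10*cos(r) - 20)*sin(r)/(2*(cos(r) + 4)^2*cos(r)^2)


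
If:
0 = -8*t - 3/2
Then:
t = -3/16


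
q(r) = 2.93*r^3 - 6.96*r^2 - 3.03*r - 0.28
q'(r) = 8.79*r^2 - 13.92*r - 3.03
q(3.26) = 17.39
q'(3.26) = 45.01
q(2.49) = -5.74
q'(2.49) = 16.81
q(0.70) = -4.81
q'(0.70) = -8.47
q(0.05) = -0.45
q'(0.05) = -3.70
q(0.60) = -3.97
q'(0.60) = -8.22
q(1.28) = -9.42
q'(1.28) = -6.45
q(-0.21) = 0.02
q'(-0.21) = 0.28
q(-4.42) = -375.87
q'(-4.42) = 230.22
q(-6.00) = -865.54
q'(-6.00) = 396.93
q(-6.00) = -865.54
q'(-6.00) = 396.93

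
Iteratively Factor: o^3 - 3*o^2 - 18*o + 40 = (o - 5)*(o^2 + 2*o - 8) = (o - 5)*(o + 4)*(o - 2)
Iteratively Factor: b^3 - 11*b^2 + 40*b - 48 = (b - 4)*(b^2 - 7*b + 12) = (b - 4)*(b - 3)*(b - 4)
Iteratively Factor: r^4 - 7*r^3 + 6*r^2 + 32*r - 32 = (r - 4)*(r^3 - 3*r^2 - 6*r + 8) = (r - 4)*(r + 2)*(r^2 - 5*r + 4) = (r - 4)*(r - 1)*(r + 2)*(r - 4)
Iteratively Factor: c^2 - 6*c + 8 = (c - 4)*(c - 2)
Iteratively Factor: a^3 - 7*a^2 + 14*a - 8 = (a - 1)*(a^2 - 6*a + 8) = (a - 2)*(a - 1)*(a - 4)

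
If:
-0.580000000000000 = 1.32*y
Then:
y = -0.44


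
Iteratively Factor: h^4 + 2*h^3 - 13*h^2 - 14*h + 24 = (h + 2)*(h^3 - 13*h + 12) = (h - 3)*(h + 2)*(h^2 + 3*h - 4) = (h - 3)*(h + 2)*(h + 4)*(h - 1)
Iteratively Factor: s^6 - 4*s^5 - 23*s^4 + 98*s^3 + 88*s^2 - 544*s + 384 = (s - 4)*(s^5 - 23*s^3 + 6*s^2 + 112*s - 96) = (s - 4)^2*(s^4 + 4*s^3 - 7*s^2 - 22*s + 24) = (s - 4)^2*(s - 2)*(s^3 + 6*s^2 + 5*s - 12) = (s - 4)^2*(s - 2)*(s - 1)*(s^2 + 7*s + 12) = (s - 4)^2*(s - 2)*(s - 1)*(s + 3)*(s + 4)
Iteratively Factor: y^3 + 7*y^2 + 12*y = (y + 3)*(y^2 + 4*y) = y*(y + 3)*(y + 4)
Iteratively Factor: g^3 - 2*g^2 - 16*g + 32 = (g - 2)*(g^2 - 16) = (g - 4)*(g - 2)*(g + 4)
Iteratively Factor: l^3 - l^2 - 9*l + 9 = (l - 1)*(l^2 - 9) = (l - 1)*(l + 3)*(l - 3)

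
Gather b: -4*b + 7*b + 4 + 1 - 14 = 3*b - 9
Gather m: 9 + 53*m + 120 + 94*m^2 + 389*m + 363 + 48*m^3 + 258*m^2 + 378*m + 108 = 48*m^3 + 352*m^2 + 820*m + 600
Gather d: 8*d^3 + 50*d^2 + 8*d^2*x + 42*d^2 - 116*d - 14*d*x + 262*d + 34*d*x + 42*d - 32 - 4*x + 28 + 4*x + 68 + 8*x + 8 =8*d^3 + d^2*(8*x + 92) + d*(20*x + 188) + 8*x + 72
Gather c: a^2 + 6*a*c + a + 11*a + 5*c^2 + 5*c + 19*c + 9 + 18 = a^2 + 12*a + 5*c^2 + c*(6*a + 24) + 27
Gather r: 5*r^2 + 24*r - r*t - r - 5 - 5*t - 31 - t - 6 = 5*r^2 + r*(23 - t) - 6*t - 42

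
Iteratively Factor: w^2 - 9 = (w - 3)*(w + 3)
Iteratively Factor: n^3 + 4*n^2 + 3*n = (n)*(n^2 + 4*n + 3) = n*(n + 1)*(n + 3)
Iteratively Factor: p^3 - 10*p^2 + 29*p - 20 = (p - 1)*(p^2 - 9*p + 20) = (p - 4)*(p - 1)*(p - 5)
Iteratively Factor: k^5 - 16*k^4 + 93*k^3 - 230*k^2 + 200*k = (k - 4)*(k^4 - 12*k^3 + 45*k^2 - 50*k) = (k - 5)*(k - 4)*(k^3 - 7*k^2 + 10*k) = k*(k - 5)*(k - 4)*(k^2 - 7*k + 10) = k*(k - 5)^2*(k - 4)*(k - 2)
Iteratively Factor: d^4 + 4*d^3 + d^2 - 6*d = (d + 2)*(d^3 + 2*d^2 - 3*d) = d*(d + 2)*(d^2 + 2*d - 3) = d*(d + 2)*(d + 3)*(d - 1)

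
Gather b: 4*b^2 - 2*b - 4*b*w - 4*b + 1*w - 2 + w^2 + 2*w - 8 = 4*b^2 + b*(-4*w - 6) + w^2 + 3*w - 10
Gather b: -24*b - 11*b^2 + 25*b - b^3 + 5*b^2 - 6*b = -b^3 - 6*b^2 - 5*b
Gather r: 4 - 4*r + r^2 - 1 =r^2 - 4*r + 3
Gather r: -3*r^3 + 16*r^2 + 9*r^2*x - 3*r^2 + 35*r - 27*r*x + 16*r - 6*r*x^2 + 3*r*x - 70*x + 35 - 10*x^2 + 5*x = -3*r^3 + r^2*(9*x + 13) + r*(-6*x^2 - 24*x + 51) - 10*x^2 - 65*x + 35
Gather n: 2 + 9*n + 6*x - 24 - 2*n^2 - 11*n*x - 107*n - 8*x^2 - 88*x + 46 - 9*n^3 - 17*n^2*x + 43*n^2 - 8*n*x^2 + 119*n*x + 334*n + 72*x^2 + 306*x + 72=-9*n^3 + n^2*(41 - 17*x) + n*(-8*x^2 + 108*x + 236) + 64*x^2 + 224*x + 96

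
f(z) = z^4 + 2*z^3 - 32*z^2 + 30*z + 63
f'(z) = 4*z^3 + 6*z^2 - 64*z + 30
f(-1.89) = -108.75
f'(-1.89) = 145.39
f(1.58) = 44.64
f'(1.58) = -40.36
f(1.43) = 50.49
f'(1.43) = -37.55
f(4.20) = 83.87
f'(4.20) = 163.39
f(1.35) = 53.42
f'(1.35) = -35.62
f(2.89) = 0.47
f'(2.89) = -8.30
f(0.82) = 67.64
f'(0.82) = -16.24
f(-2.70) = -237.50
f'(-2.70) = 167.81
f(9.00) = 5760.00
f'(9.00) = 2856.00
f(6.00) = 819.00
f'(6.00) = 726.00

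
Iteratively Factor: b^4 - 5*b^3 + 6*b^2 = (b - 2)*(b^3 - 3*b^2) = (b - 3)*(b - 2)*(b^2) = b*(b - 3)*(b - 2)*(b)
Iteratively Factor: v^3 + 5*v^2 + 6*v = (v + 2)*(v^2 + 3*v) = (v + 2)*(v + 3)*(v)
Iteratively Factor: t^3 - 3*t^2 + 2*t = (t - 2)*(t^2 - t) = (t - 2)*(t - 1)*(t)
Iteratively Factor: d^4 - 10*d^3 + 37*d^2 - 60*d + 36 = (d - 3)*(d^3 - 7*d^2 + 16*d - 12) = (d - 3)^2*(d^2 - 4*d + 4) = (d - 3)^2*(d - 2)*(d - 2)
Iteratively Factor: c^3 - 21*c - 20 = (c + 4)*(c^2 - 4*c - 5) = (c - 5)*(c + 4)*(c + 1)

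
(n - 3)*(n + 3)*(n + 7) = n^3 + 7*n^2 - 9*n - 63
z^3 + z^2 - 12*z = z*(z - 3)*(z + 4)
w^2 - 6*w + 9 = (w - 3)^2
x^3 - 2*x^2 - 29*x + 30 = (x - 6)*(x - 1)*(x + 5)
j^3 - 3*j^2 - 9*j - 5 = (j - 5)*(j + 1)^2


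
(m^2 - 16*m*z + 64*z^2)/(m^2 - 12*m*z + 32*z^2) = (-m + 8*z)/(-m + 4*z)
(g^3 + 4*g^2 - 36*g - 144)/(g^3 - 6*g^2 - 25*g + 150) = (g^2 + 10*g + 24)/(g^2 - 25)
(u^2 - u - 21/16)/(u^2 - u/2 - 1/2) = (-16*u^2 + 16*u + 21)/(8*(-2*u^2 + u + 1))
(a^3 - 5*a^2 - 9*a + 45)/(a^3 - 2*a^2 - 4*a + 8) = (a^3 - 5*a^2 - 9*a + 45)/(a^3 - 2*a^2 - 4*a + 8)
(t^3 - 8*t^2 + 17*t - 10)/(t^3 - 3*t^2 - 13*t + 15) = (t - 2)/(t + 3)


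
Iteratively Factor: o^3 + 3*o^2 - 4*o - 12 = (o + 2)*(o^2 + o - 6) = (o + 2)*(o + 3)*(o - 2)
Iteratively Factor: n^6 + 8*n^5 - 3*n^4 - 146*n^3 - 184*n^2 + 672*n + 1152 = (n - 3)*(n^5 + 11*n^4 + 30*n^3 - 56*n^2 - 352*n - 384) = (n - 3)^2*(n^4 + 14*n^3 + 72*n^2 + 160*n + 128) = (n - 3)^2*(n + 4)*(n^3 + 10*n^2 + 32*n + 32) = (n - 3)^2*(n + 4)^2*(n^2 + 6*n + 8) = (n - 3)^2*(n + 2)*(n + 4)^2*(n + 4)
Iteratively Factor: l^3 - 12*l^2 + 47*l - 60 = (l - 5)*(l^2 - 7*l + 12) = (l - 5)*(l - 4)*(l - 3)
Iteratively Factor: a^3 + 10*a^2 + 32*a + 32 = (a + 2)*(a^2 + 8*a + 16) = (a + 2)*(a + 4)*(a + 4)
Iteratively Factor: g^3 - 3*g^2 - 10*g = (g + 2)*(g^2 - 5*g) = g*(g + 2)*(g - 5)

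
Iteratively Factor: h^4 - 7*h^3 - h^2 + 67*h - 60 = (h - 5)*(h^3 - 2*h^2 - 11*h + 12) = (h - 5)*(h - 1)*(h^2 - h - 12) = (h - 5)*(h - 1)*(h + 3)*(h - 4)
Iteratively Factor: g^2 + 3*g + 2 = (g + 1)*(g + 2)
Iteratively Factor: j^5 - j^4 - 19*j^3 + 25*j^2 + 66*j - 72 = (j - 3)*(j^4 + 2*j^3 - 13*j^2 - 14*j + 24) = (j - 3)*(j + 2)*(j^3 - 13*j + 12) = (j - 3)*(j - 1)*(j + 2)*(j^2 + j - 12) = (j - 3)^2*(j - 1)*(j + 2)*(j + 4)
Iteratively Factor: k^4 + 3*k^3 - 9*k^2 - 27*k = (k - 3)*(k^3 + 6*k^2 + 9*k) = (k - 3)*(k + 3)*(k^2 + 3*k) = k*(k - 3)*(k + 3)*(k + 3)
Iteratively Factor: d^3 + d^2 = (d + 1)*(d^2) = d*(d + 1)*(d)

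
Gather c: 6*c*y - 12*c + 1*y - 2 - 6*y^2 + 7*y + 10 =c*(6*y - 12) - 6*y^2 + 8*y + 8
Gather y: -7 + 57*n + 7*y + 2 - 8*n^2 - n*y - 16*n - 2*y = -8*n^2 + 41*n + y*(5 - n) - 5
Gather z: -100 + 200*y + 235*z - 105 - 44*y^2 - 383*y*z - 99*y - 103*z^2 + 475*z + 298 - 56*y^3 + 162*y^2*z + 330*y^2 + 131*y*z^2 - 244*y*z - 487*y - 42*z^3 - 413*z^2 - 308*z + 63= -56*y^3 + 286*y^2 - 386*y - 42*z^3 + z^2*(131*y - 516) + z*(162*y^2 - 627*y + 402) + 156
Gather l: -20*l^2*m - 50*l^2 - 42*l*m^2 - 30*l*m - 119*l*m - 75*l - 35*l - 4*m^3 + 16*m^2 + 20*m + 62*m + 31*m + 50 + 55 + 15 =l^2*(-20*m - 50) + l*(-42*m^2 - 149*m - 110) - 4*m^3 + 16*m^2 + 113*m + 120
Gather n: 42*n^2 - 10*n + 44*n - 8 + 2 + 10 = 42*n^2 + 34*n + 4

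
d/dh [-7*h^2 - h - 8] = -14*h - 1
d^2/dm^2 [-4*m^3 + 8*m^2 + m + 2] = 16 - 24*m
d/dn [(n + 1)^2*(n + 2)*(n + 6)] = 4*n^3 + 30*n^2 + 58*n + 32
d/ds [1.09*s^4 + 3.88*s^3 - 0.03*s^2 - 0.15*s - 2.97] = 4.36*s^3 + 11.64*s^2 - 0.06*s - 0.15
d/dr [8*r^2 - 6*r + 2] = 16*r - 6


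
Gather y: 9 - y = 9 - y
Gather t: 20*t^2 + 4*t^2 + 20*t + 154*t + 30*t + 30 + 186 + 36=24*t^2 + 204*t + 252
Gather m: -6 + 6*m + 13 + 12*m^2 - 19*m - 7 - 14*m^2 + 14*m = -2*m^2 + m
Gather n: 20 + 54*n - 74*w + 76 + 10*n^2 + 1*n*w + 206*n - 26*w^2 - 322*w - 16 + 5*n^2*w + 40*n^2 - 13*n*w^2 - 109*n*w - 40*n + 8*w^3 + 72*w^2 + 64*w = n^2*(5*w + 50) + n*(-13*w^2 - 108*w + 220) + 8*w^3 + 46*w^2 - 332*w + 80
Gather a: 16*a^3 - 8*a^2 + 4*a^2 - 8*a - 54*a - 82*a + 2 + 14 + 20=16*a^3 - 4*a^2 - 144*a + 36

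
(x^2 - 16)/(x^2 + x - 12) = (x - 4)/(x - 3)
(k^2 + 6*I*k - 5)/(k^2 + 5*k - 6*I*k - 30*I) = (k^2 + 6*I*k - 5)/(k^2 + k*(5 - 6*I) - 30*I)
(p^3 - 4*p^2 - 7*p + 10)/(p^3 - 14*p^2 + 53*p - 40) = (p + 2)/(p - 8)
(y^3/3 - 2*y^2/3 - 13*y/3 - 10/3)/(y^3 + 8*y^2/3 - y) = (y^3 - 2*y^2 - 13*y - 10)/(y*(3*y^2 + 8*y - 3))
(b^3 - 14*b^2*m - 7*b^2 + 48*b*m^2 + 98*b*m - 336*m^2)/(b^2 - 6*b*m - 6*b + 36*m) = (b^2 - 8*b*m - 7*b + 56*m)/(b - 6)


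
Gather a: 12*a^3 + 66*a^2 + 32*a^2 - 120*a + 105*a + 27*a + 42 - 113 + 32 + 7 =12*a^3 + 98*a^2 + 12*a - 32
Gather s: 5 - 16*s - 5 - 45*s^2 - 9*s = -45*s^2 - 25*s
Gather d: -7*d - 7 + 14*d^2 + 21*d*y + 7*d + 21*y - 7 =14*d^2 + 21*d*y + 21*y - 14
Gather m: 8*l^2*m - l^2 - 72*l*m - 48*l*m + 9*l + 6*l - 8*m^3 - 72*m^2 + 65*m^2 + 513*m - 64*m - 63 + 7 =-l^2 + 15*l - 8*m^3 - 7*m^2 + m*(8*l^2 - 120*l + 449) - 56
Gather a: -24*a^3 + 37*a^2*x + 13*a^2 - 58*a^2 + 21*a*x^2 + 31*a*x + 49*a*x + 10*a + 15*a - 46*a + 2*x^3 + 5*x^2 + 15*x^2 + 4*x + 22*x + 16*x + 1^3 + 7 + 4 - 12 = -24*a^3 + a^2*(37*x - 45) + a*(21*x^2 + 80*x - 21) + 2*x^3 + 20*x^2 + 42*x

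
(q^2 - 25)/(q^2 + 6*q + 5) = (q - 5)/(q + 1)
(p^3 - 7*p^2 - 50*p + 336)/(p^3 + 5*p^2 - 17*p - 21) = (p^2 - 14*p + 48)/(p^2 - 2*p - 3)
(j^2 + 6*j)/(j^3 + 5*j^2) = (j + 6)/(j*(j + 5))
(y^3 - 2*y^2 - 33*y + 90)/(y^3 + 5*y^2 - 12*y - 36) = (y - 5)/(y + 2)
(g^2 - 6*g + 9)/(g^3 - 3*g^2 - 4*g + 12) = (g - 3)/(g^2 - 4)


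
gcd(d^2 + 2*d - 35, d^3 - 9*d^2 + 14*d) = 1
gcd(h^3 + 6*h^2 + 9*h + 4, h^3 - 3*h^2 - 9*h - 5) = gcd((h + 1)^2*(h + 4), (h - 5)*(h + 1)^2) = h^2 + 2*h + 1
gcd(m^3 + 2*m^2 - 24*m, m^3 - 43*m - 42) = m + 6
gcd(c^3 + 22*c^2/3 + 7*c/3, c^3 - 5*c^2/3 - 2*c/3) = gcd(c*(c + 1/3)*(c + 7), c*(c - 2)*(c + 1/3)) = c^2 + c/3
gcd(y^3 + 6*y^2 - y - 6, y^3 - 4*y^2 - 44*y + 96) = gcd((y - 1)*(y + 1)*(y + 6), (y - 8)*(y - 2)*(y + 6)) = y + 6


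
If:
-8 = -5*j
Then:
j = 8/5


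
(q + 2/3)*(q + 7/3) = q^2 + 3*q + 14/9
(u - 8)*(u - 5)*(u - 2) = u^3 - 15*u^2 + 66*u - 80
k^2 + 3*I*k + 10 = (k - 2*I)*(k + 5*I)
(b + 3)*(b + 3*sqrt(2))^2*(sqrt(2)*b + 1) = sqrt(2)*b^4 + 3*sqrt(2)*b^3 + 13*b^3 + 24*sqrt(2)*b^2 + 39*b^2 + 18*b + 72*sqrt(2)*b + 54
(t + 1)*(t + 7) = t^2 + 8*t + 7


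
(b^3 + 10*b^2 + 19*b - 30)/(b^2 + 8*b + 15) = (b^2 + 5*b - 6)/(b + 3)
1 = 1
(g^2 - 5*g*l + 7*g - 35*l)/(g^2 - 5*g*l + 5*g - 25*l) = (g + 7)/(g + 5)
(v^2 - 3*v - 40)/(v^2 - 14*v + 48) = (v + 5)/(v - 6)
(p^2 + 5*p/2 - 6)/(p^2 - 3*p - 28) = (p - 3/2)/(p - 7)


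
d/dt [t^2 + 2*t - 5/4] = 2*t + 2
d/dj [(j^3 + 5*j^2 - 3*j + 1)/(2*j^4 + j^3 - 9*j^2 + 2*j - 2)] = 2*(-j^6 - 10*j^5 + 2*j^4 + j^3 - 13*j^2 - j + 2)/(4*j^8 + 4*j^7 - 35*j^6 - 10*j^5 + 77*j^4 - 40*j^3 + 40*j^2 - 8*j + 4)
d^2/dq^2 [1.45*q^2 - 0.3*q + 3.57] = 2.90000000000000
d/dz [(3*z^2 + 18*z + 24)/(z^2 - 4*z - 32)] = -30/(z^2 - 16*z + 64)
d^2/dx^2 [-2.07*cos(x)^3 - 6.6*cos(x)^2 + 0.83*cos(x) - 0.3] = 0.7225*cos(x) + 13.2*cos(2*x) + 4.6575*cos(3*x)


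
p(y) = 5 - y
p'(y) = -1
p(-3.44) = 8.44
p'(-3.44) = -1.00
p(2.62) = 2.38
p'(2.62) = -1.00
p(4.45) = 0.55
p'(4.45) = -1.00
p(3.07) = 1.93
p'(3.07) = -1.00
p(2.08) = 2.92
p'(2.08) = -1.00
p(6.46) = -1.46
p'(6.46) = -1.00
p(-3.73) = 8.73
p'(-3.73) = -1.00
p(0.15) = 4.85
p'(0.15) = -1.00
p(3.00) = 2.00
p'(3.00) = -1.00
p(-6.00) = 11.00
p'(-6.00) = -1.00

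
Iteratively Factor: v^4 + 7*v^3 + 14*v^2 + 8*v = (v + 2)*(v^3 + 5*v^2 + 4*v) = (v + 1)*(v + 2)*(v^2 + 4*v) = v*(v + 1)*(v + 2)*(v + 4)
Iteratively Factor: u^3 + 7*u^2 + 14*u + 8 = (u + 4)*(u^2 + 3*u + 2) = (u + 1)*(u + 4)*(u + 2)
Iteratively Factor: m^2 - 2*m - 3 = (m - 3)*(m + 1)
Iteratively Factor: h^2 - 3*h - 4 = (h - 4)*(h + 1)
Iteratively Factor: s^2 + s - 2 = (s - 1)*(s + 2)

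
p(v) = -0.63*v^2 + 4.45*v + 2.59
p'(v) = 4.45 - 1.26*v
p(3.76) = 10.42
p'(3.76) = -0.29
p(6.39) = 5.30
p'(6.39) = -3.60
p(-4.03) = -25.58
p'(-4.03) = 9.53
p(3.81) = 10.40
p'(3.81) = -0.35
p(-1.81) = -7.53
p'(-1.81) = 6.73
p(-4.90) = -34.34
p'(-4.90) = 10.62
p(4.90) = 9.27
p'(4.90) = -1.72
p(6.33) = 5.52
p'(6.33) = -3.53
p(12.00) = -34.73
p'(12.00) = -10.67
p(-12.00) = -141.53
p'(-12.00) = 19.57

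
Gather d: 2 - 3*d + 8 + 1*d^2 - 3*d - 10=d^2 - 6*d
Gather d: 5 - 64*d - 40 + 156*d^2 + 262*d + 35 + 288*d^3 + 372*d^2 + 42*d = 288*d^3 + 528*d^2 + 240*d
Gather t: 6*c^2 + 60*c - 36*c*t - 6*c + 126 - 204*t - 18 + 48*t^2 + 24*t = 6*c^2 + 54*c + 48*t^2 + t*(-36*c - 180) + 108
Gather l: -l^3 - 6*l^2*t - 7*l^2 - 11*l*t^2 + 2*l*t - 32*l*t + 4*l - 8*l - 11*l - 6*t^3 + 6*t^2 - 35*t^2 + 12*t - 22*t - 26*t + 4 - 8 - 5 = -l^3 + l^2*(-6*t - 7) + l*(-11*t^2 - 30*t - 15) - 6*t^3 - 29*t^2 - 36*t - 9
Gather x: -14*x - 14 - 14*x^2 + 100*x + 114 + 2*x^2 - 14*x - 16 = -12*x^2 + 72*x + 84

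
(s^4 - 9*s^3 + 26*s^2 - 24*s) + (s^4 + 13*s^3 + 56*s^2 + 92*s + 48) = 2*s^4 + 4*s^3 + 82*s^2 + 68*s + 48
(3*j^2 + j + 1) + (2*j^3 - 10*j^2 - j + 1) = 2*j^3 - 7*j^2 + 2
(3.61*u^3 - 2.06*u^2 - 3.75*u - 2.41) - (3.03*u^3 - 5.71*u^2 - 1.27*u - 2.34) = 0.58*u^3 + 3.65*u^2 - 2.48*u - 0.0700000000000003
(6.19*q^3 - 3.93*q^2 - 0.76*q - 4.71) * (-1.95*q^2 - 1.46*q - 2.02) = -12.0705*q^5 - 1.3739*q^4 - 5.284*q^3 + 18.2327*q^2 + 8.4118*q + 9.5142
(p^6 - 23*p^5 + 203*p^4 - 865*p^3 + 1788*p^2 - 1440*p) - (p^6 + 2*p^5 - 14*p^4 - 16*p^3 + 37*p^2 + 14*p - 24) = -25*p^5 + 217*p^4 - 849*p^3 + 1751*p^2 - 1454*p + 24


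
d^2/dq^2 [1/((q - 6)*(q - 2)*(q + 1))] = 2*(6*q^4 - 56*q^3 + 159*q^2 - 120*q + 100)/(q^9 - 21*q^8 + 159*q^7 - 475*q^6 + 132*q^5 + 1716*q^4 - 1520*q^3 - 2448*q^2 + 1728*q + 1728)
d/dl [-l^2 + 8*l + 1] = 8 - 2*l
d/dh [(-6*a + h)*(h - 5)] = -6*a + 2*h - 5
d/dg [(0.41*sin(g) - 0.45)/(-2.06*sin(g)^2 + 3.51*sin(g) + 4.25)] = (0.8446*sin(g)^2 - 1.854*sin(g) + 3.322)*cos(g)/(4.2436*sin(g)^4 - 14.4612*sin(g)^3 - 5.1899*sin(g)^2 + 29.835*sin(g) + 18.0625)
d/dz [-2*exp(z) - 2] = -2*exp(z)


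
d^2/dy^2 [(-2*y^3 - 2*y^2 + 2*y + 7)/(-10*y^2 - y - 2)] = 2*(-258*y^3 - 2208*y^2 - 66*y + 145)/(1000*y^6 + 300*y^5 + 630*y^4 + 121*y^3 + 126*y^2 + 12*y + 8)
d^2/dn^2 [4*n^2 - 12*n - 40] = 8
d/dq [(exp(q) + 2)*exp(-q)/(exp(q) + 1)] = (-exp(2*q) - 4*exp(q) - 2)*exp(-q)/(exp(2*q) + 2*exp(q) + 1)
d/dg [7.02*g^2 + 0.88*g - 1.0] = 14.04*g + 0.88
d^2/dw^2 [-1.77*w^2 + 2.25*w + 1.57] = -3.54000000000000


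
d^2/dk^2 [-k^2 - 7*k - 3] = -2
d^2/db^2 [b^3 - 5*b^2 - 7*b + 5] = 6*b - 10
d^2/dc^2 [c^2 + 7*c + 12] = 2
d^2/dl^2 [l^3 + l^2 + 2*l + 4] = 6*l + 2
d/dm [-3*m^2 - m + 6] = -6*m - 1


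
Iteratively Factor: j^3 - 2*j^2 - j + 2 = (j - 2)*(j^2 - 1) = (j - 2)*(j - 1)*(j + 1)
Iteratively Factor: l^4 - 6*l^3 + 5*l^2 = (l - 1)*(l^3 - 5*l^2) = l*(l - 1)*(l^2 - 5*l) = l^2*(l - 1)*(l - 5)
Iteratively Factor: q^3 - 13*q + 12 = (q - 1)*(q^2 + q - 12) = (q - 3)*(q - 1)*(q + 4)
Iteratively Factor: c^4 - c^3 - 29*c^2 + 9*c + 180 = (c + 4)*(c^3 - 5*c^2 - 9*c + 45) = (c + 3)*(c + 4)*(c^2 - 8*c + 15) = (c - 3)*(c + 3)*(c + 4)*(c - 5)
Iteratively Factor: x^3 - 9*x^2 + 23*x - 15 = (x - 1)*(x^2 - 8*x + 15) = (x - 3)*(x - 1)*(x - 5)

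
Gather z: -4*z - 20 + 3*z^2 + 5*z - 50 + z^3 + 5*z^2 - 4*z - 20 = z^3 + 8*z^2 - 3*z - 90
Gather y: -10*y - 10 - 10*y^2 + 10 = -10*y^2 - 10*y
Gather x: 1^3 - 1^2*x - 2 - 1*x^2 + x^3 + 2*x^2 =x^3 + x^2 - x - 1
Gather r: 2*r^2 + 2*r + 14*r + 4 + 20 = 2*r^2 + 16*r + 24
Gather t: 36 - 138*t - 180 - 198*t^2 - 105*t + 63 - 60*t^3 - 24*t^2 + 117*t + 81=-60*t^3 - 222*t^2 - 126*t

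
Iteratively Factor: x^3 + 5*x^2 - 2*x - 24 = (x + 4)*(x^2 + x - 6) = (x + 3)*(x + 4)*(x - 2)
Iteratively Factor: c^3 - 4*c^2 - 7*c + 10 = (c + 2)*(c^2 - 6*c + 5) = (c - 5)*(c + 2)*(c - 1)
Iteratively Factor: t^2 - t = (t)*(t - 1)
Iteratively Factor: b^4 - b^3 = (b)*(b^3 - b^2) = b^2*(b^2 - b) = b^2*(b - 1)*(b)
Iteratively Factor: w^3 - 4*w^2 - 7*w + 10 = (w - 1)*(w^2 - 3*w - 10) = (w - 1)*(w + 2)*(w - 5)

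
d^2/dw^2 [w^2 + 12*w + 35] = 2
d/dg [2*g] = 2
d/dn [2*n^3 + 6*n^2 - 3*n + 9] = 6*n^2 + 12*n - 3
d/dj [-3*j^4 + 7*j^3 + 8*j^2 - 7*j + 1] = -12*j^3 + 21*j^2 + 16*j - 7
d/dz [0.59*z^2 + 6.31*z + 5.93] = 1.18*z + 6.31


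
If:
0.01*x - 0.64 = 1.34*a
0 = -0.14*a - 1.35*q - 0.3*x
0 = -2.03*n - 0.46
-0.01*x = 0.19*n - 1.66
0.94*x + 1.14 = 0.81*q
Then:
No Solution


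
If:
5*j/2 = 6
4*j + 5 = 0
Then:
No Solution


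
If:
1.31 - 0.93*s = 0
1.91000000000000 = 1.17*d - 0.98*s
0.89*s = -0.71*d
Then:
No Solution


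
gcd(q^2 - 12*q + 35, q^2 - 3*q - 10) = q - 5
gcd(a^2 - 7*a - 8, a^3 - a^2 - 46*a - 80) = a - 8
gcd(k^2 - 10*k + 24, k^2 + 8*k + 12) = 1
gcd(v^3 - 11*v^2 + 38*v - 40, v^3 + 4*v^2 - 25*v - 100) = v - 5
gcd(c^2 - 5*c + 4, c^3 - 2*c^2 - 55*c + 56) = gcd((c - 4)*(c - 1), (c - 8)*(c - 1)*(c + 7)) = c - 1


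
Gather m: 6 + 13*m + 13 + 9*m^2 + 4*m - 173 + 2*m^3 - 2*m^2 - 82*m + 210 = 2*m^3 + 7*m^2 - 65*m + 56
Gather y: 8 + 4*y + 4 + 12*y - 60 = 16*y - 48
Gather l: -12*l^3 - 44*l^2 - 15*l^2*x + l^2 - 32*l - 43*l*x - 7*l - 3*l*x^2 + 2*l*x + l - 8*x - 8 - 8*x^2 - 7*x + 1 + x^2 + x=-12*l^3 + l^2*(-15*x - 43) + l*(-3*x^2 - 41*x - 38) - 7*x^2 - 14*x - 7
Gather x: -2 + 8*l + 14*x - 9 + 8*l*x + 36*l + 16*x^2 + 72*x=44*l + 16*x^2 + x*(8*l + 86) - 11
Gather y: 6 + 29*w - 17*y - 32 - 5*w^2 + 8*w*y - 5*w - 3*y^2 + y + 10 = -5*w^2 + 24*w - 3*y^2 + y*(8*w - 16) - 16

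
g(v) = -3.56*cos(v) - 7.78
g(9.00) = -4.54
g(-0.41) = -11.04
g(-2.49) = -4.95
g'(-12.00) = 1.91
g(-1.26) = -8.87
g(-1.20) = -9.07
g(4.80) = -8.09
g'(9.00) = 1.47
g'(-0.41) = -1.42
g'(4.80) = -3.55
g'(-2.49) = -2.16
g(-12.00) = -10.78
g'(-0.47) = -1.61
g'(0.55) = 1.86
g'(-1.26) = -3.39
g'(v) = 3.56*sin(v)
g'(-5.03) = 3.38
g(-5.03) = -8.89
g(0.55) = -10.81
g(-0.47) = -10.95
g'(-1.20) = -3.32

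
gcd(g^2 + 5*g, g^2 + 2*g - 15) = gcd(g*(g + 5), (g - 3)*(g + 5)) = g + 5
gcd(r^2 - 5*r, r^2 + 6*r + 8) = 1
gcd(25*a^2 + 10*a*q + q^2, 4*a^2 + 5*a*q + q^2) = 1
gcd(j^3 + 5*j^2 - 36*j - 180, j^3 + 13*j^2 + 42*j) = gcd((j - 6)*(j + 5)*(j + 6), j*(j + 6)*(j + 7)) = j + 6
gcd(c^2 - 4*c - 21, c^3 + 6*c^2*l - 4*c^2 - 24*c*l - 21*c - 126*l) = c^2 - 4*c - 21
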